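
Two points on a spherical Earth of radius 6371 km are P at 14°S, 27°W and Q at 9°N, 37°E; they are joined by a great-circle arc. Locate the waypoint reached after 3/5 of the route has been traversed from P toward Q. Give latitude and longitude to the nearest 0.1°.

Convert each endpoint to a unit vector on the sphere (x = cos φ cos λ, y = cos φ sin λ, z = sin φ).
The central angle between the endpoints is δ = arccos(p₁·p₂) ≈ 1.179 rad (67.5°).
Interpolate at f = 3/5 with slerp weights a = sin((1−f)δ)/sin δ ≈ 0.491, b = sin(fδ)/sin δ ≈ 0.703.
p = a·p₁ + b·p₂ ≈ (0.979, 0.201, -0.009); φ = arcsin(p_z) ≈ -0.51°, λ = atan2(p_y, p_x) ≈ 11.62°.

≈ 0.5°S, 11.6°E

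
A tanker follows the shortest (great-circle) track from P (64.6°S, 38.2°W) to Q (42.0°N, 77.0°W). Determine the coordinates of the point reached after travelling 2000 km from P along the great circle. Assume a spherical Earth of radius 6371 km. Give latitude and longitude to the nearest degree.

Convert each endpoint to a unit vector on the sphere (x = cos φ cos λ, y = cos φ sin λ, z = sin φ).
The central angle between the endpoints is δ = arccos(p₁·p₂) ≈ 1.935 rad (110.9°). The total great-circle distance is δ·R ≈ 1.935 × 6371 ≈ 12327 km, so the target fraction is f = 2000/12327 ≈ 0.162.
Interpolate at f ≈ 0.162 with slerp weights a = sin((1−f)δ)/sin δ ≈ 1.069, b = sin(fδ)/sin δ ≈ 0.330.
p = a·p₁ + b·p₂ ≈ (0.416, -0.523, -0.744); φ = arcsin(p_z) ≈ -48.10°, λ = atan2(p_y, p_x) ≈ -51.52°.

≈ (48°S, 52°W)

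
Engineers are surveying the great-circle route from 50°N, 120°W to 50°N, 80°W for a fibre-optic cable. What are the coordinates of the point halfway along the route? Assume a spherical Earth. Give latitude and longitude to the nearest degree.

From cos δ = sin φ₁ sin φ₂ + cos φ₁ cos φ₂ cos Δλ, the central angle is δ ≈ 0.443 rad (25.4°).
Interpolate at f = 1/2 with slerp weights a = sin((1−f)δ)/sin δ ≈ 0.513, b = sin(fδ)/sin δ ≈ 0.513.
p = a·p₁ + b·p₂ ≈ (-0.108, -0.610, 0.785); φ = arcsin(p_z) ≈ 51.74°, λ = atan2(p_y, p_x) ≈ -100.00°.

≈ 52°N, 100°W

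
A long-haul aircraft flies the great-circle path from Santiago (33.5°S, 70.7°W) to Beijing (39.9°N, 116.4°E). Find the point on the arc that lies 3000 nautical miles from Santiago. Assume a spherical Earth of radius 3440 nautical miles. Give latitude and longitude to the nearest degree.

From cos δ = sin φ₁ sin φ₂ + cos φ₁ cos φ₂ cos Δλ, the central angle is δ ≈ 2.992 rad (171.4°). The total great-circle distance is δ·R ≈ 2.992 × 3440 ≈ 10293 nmi, so the target fraction is f = 3000/10293 ≈ 0.291.
Interpolate at f ≈ 0.291 with slerp weights a = sin((1−f)δ)/sin δ ≈ 5.730, b = sin(fδ)/sin δ ≈ 5.145.
p = a·p₁ + b·p₂ ≈ (-0.175, -0.975, 0.137); φ = arcsin(p_z) ≈ 7.88°, λ = atan2(p_y, p_x) ≈ -100.20°.

≈ 8°N, 100°W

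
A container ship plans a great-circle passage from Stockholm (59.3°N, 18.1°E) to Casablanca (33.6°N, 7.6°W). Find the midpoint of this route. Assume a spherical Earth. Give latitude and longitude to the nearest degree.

The haversine formula gives a central angle δ ≈ 0.537 rad (30.8°) between the endpoints.
Interpolate at f = 1/2 with slerp weights a = sin((1−f)δ)/sin δ ≈ 0.519, b = sin(fδ)/sin δ ≈ 0.519.
p = a·p₁ + b·p₂ ≈ (0.680, 0.025, 0.733); φ = arcsin(p_z) ≈ 47.13°, λ = atan2(p_y, p_x) ≈ 2.12°.

≈ 47°N, 2°E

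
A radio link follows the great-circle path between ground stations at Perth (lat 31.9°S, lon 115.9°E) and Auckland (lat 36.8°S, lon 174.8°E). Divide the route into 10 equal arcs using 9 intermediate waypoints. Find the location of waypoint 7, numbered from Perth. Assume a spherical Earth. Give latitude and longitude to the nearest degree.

≈ lat 39°S, lon 157°E

Write both endpoints as unit vectors p₁, p₂ with components (cos φ cos λ, cos φ sin λ, sin φ).
The central angle between the endpoints is δ = arccos(p₁·p₂) ≈ 0.840 rad (48.1°).
Interpolate at f = 7/10 with slerp weights a = sin((1−f)δ)/sin δ ≈ 0.335, b = sin(fδ)/sin δ ≈ 0.745.
p = a·p₁ + b·p₂ ≈ (-0.718, 0.310, -0.623); φ = arcsin(p_z) ≈ -38.55°, λ = atan2(p_y, p_x) ≈ 156.67°.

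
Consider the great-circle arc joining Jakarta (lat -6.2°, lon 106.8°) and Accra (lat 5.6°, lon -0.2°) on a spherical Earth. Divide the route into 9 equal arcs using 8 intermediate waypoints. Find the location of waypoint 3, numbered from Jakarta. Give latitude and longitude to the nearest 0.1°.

From cos δ = sin φ₁ sin φ₂ + cos φ₁ cos φ₂ cos Δλ, the central angle is δ ≈ 1.875 rad (107.4°).
Interpolate at f = 3/9 with slerp weights a = sin((1−f)δ)/sin δ ≈ 0.995, b = sin(fδ)/sin δ ≈ 0.613.
p = a·p₁ + b·p₂ ≈ (0.325, 0.945, -0.048); φ = arcsin(p_z) ≈ -2.73°, λ = atan2(p_y, p_x) ≈ 71.04°.

≈ lat -2.7°, lon 71.0°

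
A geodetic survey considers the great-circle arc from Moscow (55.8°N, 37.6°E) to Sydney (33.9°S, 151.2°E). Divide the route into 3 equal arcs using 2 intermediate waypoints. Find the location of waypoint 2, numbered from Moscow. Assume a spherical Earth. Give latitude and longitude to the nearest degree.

≈ (1°N, 123°E)

Convert each endpoint to a unit vector on the sphere (x = cos φ cos λ, y = cos φ sin λ, z = sin φ).
The central angle between the endpoints is δ = arccos(p₁·p₂) ≈ 2.276 rad (130.4°).
Interpolate at f = 2/3 with slerp weights a = sin((1−f)δ)/sin δ ≈ 0.903, b = sin(fδ)/sin δ ≈ 1.311.
p = a·p₁ + b·p₂ ≈ (-0.551, 0.834, 0.016); φ = arcsin(p_z) ≈ 0.90°, λ = atan2(p_y, p_x) ≈ 123.47°.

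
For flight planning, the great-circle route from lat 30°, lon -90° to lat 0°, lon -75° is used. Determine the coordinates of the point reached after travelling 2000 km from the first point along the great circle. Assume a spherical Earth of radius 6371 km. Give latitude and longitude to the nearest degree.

Convert each endpoint to a unit vector on the sphere (x = cos φ cos λ, y = cos φ sin λ, z = sin φ).
The central angle between the endpoints is δ = arccos(p₁·p₂) ≈ 0.580 rad (33.2°). The total great-circle distance is δ·R ≈ 0.580 × 6371 ≈ 3695 km, so the target fraction is f = 2000/3695 ≈ 0.541.
Interpolate at f ≈ 0.541 with slerp weights a = sin((1−f)δ)/sin δ ≈ 0.480, b = sin(fδ)/sin δ ≈ 0.564.
p = a·p₁ + b·p₂ ≈ (0.146, -0.960, 0.240); φ = arcsin(p_z) ≈ 13.88°, λ = atan2(p_y, p_x) ≈ -81.36°.

≈ lat 14°, lon -81°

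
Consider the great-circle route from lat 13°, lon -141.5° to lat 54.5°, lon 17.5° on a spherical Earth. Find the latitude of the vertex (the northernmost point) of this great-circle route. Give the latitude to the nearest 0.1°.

The great circle lies in the plane with unit normal n̂ = (p₁ × p₂)/|p₁ × p₂|.
Here n̂_z ≈ +0.216; the vertex latitude is φ_max = arccos|n̂_z| ≈ 77.5°.
Check via Clairaut: cos φ_max = |cos φ₁| · sin C = cos(13.0°)·sin(12.8°) ≈ 0.216, again giving ≈ 77.5°.

≈ 77.5°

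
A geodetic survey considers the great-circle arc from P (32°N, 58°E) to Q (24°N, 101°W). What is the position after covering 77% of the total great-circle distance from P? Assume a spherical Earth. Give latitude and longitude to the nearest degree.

≈ (49°N, 86°W)

Write both endpoints as unit vectors p₁, p₂ with components (cos φ cos λ, cos φ sin λ, sin φ).
The central angle between the endpoints is δ = arccos(p₁·p₂) ≈ 2.103 rad (120.5°).
Interpolate at f = 0.77 with slerp weights a = sin((1−f)δ)/sin δ ≈ 0.540, b = sin(fδ)/sin δ ≈ 1.159.
p = a·p₁ + b·p₂ ≈ (0.041, -0.651, 0.758); φ = arcsin(p_z) ≈ 49.26°, λ = atan2(p_y, p_x) ≈ -86.44°.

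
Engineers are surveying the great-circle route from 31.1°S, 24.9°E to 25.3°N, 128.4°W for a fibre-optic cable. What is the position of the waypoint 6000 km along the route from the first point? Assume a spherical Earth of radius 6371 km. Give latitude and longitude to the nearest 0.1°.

≈ 23.0°S, 35.7°W

Convert each endpoint to a unit vector on the sphere (x = cos φ cos λ, y = cos φ sin λ, z = sin φ).
The central angle between the endpoints is δ = arccos(p₁·p₂) ≈ 2.720 rad (155.8°). The total great-circle distance is δ·R ≈ 2.720 × 6371 ≈ 17328 km, so the target fraction is f = 6000/17328 ≈ 0.346.
Interpolate at f ≈ 0.346 with slerp weights a = sin((1−f)δ)/sin δ ≈ 2.390, b = sin(fδ)/sin δ ≈ 1.975.
p = a·p₁ + b·p₂ ≈ (0.747, -0.538, -0.391); φ = arcsin(p_z) ≈ -22.99°, λ = atan2(p_y, p_x) ≈ -35.73°.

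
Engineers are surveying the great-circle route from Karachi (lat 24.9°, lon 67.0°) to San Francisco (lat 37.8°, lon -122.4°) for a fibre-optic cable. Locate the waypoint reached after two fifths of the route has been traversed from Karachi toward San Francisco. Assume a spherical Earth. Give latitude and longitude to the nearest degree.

The haversine formula gives a central angle δ ≈ 2.036 rad (116.7°) between the endpoints.
Interpolate at f = 2/5 with slerp weights a = sin((1−f)δ)/sin δ ≈ 1.052, b = sin(fδ)/sin δ ≈ 0.814.
p = a·p₁ + b·p₂ ≈ (0.028, 0.335, 0.942); φ = arcsin(p_z) ≈ 70.36°, λ = atan2(p_y, p_x) ≈ 85.21°.

≈ lat 70°, lon 85°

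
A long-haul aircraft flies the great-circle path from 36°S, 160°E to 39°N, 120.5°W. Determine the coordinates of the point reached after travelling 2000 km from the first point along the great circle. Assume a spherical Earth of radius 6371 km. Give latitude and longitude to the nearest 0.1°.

From cos δ = sin φ₁ sin φ₂ + cos φ₁ cos φ₂ cos Δλ, the central angle is δ ≈ 1.829 rad (104.8°). The total great-circle distance is δ·R ≈ 1.829 × 6371 ≈ 11652 km, so the target fraction is f = 2000/11652 ≈ 0.172.
Interpolate at f ≈ 0.172 with slerp weights a = sin((1−f)δ)/sin δ ≈ 1.033, b = sin(fδ)/sin δ ≈ 0.319.
p = a·p₁ + b·p₂ ≈ (-0.911, 0.072, -0.406); φ = arcsin(p_z) ≈ -23.95°, λ = atan2(p_y, p_x) ≈ 175.49°.

≈ 24.0°S, 175.5°E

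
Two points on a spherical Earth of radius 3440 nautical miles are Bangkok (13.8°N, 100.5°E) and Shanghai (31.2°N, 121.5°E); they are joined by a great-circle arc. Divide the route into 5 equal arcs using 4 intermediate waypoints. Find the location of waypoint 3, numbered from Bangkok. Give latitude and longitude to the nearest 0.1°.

≈ 24.6°N, 112.4°E

Convert each endpoint to a unit vector on the sphere (x = cos φ cos λ, y = cos φ sin λ, z = sin φ).
The central angle between the endpoints is δ = arccos(p₁·p₂) ≈ 0.453 rad (26.0°).
Interpolate at f = 3/5 with slerp weights a = sin((1−f)δ)/sin δ ≈ 0.412, b = sin(fδ)/sin δ ≈ 0.613.
p = a·p₁ + b·p₂ ≈ (-0.347, 0.841, 0.416); φ = arcsin(p_z) ≈ 24.58°, λ = atan2(p_y, p_x) ≈ 112.43°.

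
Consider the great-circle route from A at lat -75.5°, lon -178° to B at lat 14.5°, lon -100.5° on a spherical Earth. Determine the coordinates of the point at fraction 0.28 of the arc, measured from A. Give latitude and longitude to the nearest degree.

From cos δ = sin φ₁ sin φ₂ + cos φ₁ cos φ₂ cos Δλ, the central angle is δ ≈ 1.762 rad (100.9°).
Interpolate at f = 0.28 with slerp weights a = sin((1−f)δ)/sin δ ≈ 0.972, b = sin(fδ)/sin δ ≈ 0.482.
p = a·p₁ + b·p₂ ≈ (-0.328, -0.468, -0.821); φ = arcsin(p_z) ≈ -55.15°, λ = atan2(p_y, p_x) ≈ -125.08°.

≈ lat -55°, lon -125°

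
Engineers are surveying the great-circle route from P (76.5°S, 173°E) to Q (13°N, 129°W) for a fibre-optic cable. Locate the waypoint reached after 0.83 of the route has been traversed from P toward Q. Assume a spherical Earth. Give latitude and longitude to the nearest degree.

≈ (3°S, 132°W)

Convert each endpoint to a unit vector on the sphere (x = cos φ cos λ, y = cos φ sin λ, z = sin φ).
The central angle between the endpoints is δ = arccos(p₁·p₂) ≈ 1.669 rad (95.6°).
Interpolate at f = 0.83 with slerp weights a = sin((1−f)δ)/sin δ ≈ 0.281, b = sin(fδ)/sin δ ≈ 0.988.
p = a·p₁ + b·p₂ ≈ (-0.671, -0.740, -0.051); φ = arcsin(p_z) ≈ -2.95°, λ = atan2(p_y, p_x) ≈ -132.20°.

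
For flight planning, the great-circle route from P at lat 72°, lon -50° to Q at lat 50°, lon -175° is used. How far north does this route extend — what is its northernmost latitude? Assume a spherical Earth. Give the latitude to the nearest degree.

The great circle lies in the plane with unit normal n̂ = (p₁ × p₂)/|p₁ × p₂|.
Here n̂_z ≈ -0.206; the vertex latitude is φ_max = arccos|n̂_z| ≈ 78.1°.
Check via Clairaut: cos φ_max = |cos φ₁| · sin C = cos(72.0°)·sin(41.9°) ≈ 0.206, again giving ≈ 78.1°.

≈ 78°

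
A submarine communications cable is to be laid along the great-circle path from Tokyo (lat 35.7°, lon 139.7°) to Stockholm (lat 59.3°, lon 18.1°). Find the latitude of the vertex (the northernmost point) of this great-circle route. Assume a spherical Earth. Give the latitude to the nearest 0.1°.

≈ 68.4°

The great circle lies in the plane with unit normal n̂ = (p₁ × p₂)/|p₁ × p₂|.
Here n̂_z ≈ -0.368; the vertex latitude is φ_max = arccos|n̂_z| ≈ 68.4°.
Check via Clairaut: cos φ_max = |cos φ₁| · sin C = cos(35.7°)·sin(27.0°) ≈ 0.368, again giving ≈ 68.4°.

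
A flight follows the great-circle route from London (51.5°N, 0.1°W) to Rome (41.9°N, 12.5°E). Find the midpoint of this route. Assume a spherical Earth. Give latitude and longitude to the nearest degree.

Convert each endpoint to a unit vector on the sphere (x = cos φ cos λ, y = cos φ sin λ, z = sin φ).
The central angle between the endpoints is δ = arccos(p₁·p₂) ≈ 0.225 rad (12.9°).
Interpolate at f = 1/2 with slerp weights a = sin((1−f)δ)/sin δ ≈ 0.503, b = sin(fδ)/sin δ ≈ 0.503.
p = a·p₁ + b·p₂ ≈ (0.679, 0.081, 0.730); φ = arcsin(p_z) ≈ 46.87°, λ = atan2(p_y, p_x) ≈ 6.76°.

≈ (47°N, 7°E)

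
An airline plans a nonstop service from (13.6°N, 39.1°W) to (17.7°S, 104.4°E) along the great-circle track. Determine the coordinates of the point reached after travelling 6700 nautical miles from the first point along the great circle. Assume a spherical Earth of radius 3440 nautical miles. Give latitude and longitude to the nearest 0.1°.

≈ (15.5°S, 69.9°E)

Write both endpoints as unit vectors p₁, p₂ with components (cos φ cos λ, cos φ sin λ, sin φ).
The central angle between the endpoints is δ = arccos(p₁·p₂) ≈ 2.525 rad (144.7°). The total great-circle distance is δ·R ≈ 2.525 × 3440 ≈ 8686 nmi, so the target fraction is f = 6700/8686 ≈ 0.771.
Interpolate at f ≈ 0.771 with slerp weights a = sin((1−f)δ)/sin δ ≈ 0.944, b = sin(fδ)/sin δ ≈ 1.608.
p = a·p₁ + b·p₂ ≈ (0.331, 0.905, -0.267); φ = arcsin(p_z) ≈ -15.48°, λ = atan2(p_y, p_x) ≈ 69.92°.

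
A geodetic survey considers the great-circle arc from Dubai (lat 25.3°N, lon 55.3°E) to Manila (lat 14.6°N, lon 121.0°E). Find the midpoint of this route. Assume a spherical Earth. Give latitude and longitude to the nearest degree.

Convert each endpoint to a unit vector on the sphere (x = cos φ cos λ, y = cos φ sin λ, z = sin φ).
The central angle between the endpoints is δ = arccos(p₁·p₂) ≈ 1.084 rad (62.1°).
Interpolate at f = 1/2 with slerp weights a = sin((1−f)δ)/sin δ ≈ 0.584, b = sin(fδ)/sin δ ≈ 0.584.
p = a·p₁ + b·p₂ ≈ (0.009, 0.918, 0.397); φ = arcsin(p_z) ≈ 23.36°, λ = atan2(p_y, p_x) ≈ 89.41°.

≈ lat 23°N, lon 89°E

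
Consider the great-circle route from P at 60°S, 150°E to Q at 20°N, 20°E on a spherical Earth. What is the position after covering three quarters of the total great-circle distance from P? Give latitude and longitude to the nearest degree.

Convert each endpoint to a unit vector on the sphere (x = cos φ cos λ, y = cos φ sin λ, z = sin φ).
The central angle between the endpoints is δ = arccos(p₁·p₂) ≈ 2.212 rad (126.7°).
Interpolate at f = 3/4 with slerp weights a = sin((1−f)δ)/sin δ ≈ 0.655, b = sin(fδ)/sin δ ≈ 1.243.
p = a·p₁ + b·p₂ ≈ (0.814, 0.563, -0.143); φ = arcsin(p_z) ≈ -8.19°, λ = atan2(p_y, p_x) ≈ 34.69°.

≈ 8°S, 35°E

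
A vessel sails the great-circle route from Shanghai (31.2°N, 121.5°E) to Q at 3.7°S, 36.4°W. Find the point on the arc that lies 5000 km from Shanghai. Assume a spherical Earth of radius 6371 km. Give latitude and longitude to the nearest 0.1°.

Convert each endpoint to a unit vector on the sphere (x = cos φ cos λ, y = cos φ sin λ, z = sin φ).
The central angle between the endpoints is δ = arccos(p₁·p₂) ≈ 2.540 rad (145.5°). The total great-circle distance is δ·R ≈ 2.540 × 6371 ≈ 16181 km, so the target fraction is f = 5000/16181 ≈ 0.309.
Interpolate at f ≈ 0.309 with slerp weights a = sin((1−f)δ)/sin δ ≈ 1.736, b = sin(fδ)/sin δ ≈ 1.248.
p = a·p₁ + b·p₂ ≈ (0.227, 0.527, 0.819); φ = arcsin(p_z) ≈ 54.98°, λ = atan2(p_y, p_x) ≈ 66.75°.

≈ 55.0°N, 66.7°E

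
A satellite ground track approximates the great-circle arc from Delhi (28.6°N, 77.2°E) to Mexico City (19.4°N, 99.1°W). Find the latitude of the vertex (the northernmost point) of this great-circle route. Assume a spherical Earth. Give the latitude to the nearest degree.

The great circle lies in the plane with unit normal n̂ = (p₁ × p₂)/|p₁ × p₂|.
Here n̂_z ≈ -0.072; the vertex latitude is φ_max = arccos|n̂_z| ≈ 85.9°.
Check via Clairaut: cos φ_max = |cos φ₁| · sin C = cos(28.6°)·sin(4.7°) ≈ 0.072, again giving ≈ 85.9°.

≈ 86°N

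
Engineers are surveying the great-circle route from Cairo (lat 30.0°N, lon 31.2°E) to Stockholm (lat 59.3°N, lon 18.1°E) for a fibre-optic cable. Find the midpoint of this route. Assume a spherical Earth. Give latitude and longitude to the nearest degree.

≈ lat 45°N, lon 26°E

From cos δ = sin φ₁ sin φ₂ + cos φ₁ cos φ₂ cos Δλ, the central angle is δ ≈ 0.534 rad (30.6°).
Interpolate at f = 1/2 with slerp weights a = sin((1−f)δ)/sin δ ≈ 0.518, b = sin(fδ)/sin δ ≈ 0.518.
p = a·p₁ + b·p₂ ≈ (0.636, 0.315, 0.705); φ = arcsin(p_z) ≈ 44.83°, λ = atan2(p_y, p_x) ≈ 26.35°.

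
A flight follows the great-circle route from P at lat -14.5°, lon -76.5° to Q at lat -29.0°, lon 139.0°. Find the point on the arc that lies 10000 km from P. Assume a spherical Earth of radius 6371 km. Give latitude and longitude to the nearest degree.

From cos δ = sin φ₁ sin φ₂ + cos φ₁ cos φ₂ cos Δλ, the central angle is δ ≈ 2.175 rad (124.6°). The total great-circle distance is δ·R ≈ 2.175 × 6371 ≈ 13856 km, so the target fraction is f = 10000/13856 ≈ 0.722.
Interpolate at f ≈ 0.722 with slerp weights a = sin((1−f)δ)/sin δ ≈ 0.691, b = sin(fδ)/sin δ ≈ 1.215.
p = a·p₁ + b·p₂ ≈ (-0.646, 0.046, -0.762); φ = arcsin(p_z) ≈ -49.65°, λ = atan2(p_y, p_x) ≈ 175.89°.

≈ lat -50°, lon 176°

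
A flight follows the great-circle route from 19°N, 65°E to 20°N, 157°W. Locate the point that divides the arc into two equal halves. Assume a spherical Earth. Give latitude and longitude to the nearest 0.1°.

Convert each endpoint to a unit vector on the sphere (x = cos φ cos λ, y = cos φ sin λ, z = sin φ).
The central angle between the endpoints is δ = arccos(p₁·p₂) ≈ 2.152 rad (123.3°).
Interpolate at f = 1/2 with slerp weights a = sin((1−f)δ)/sin δ ≈ 1.053, b = sin(fδ)/sin δ ≈ 1.053.
p = a·p₁ + b·p₂ ≈ (-0.490, 0.516, 0.703); φ = arcsin(p_z) ≈ 44.66°, λ = atan2(p_y, p_x) ≈ 133.54°.

≈ 44.7°N, 133.5°E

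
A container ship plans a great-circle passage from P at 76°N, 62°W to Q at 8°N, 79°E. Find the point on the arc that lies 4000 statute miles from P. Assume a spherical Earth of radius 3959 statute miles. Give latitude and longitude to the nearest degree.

≈ 43°N, 72°E

The haversine formula gives a central angle δ ≈ 1.622 rad (92.9°) between the endpoints. The total great-circle distance is δ·R ≈ 1.622 × 3959 ≈ 6421 mi, so the target fraction is f = 4000/6421 ≈ 0.623.
Interpolate at f ≈ 0.623 with slerp weights a = sin((1−f)δ)/sin δ ≈ 0.575, b = sin(fδ)/sin δ ≈ 0.848.
p = a·p₁ + b·p₂ ≈ (0.226, 0.702, 0.676); φ = arcsin(p_z) ≈ 42.52°, λ = atan2(p_y, p_x) ≈ 72.18°.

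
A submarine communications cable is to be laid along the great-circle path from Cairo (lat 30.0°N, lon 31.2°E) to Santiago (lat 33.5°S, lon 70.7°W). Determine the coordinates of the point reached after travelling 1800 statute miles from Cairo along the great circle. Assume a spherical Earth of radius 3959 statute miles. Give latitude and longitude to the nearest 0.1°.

The haversine formula gives a central angle δ ≈ 2.010 rad (115.1°) between the endpoints. The total great-circle distance is δ·R ≈ 2.010 × 3959 ≈ 7956 mi, so the target fraction is f = 1800/7956 ≈ 0.226.
Interpolate at f ≈ 0.226 with slerp weights a = sin((1−f)δ)/sin δ ≈ 1.105, b = sin(fδ)/sin δ ≈ 0.485.
p = a·p₁ + b·p₂ ≈ (0.952, 0.114, 0.285); φ = arcsin(p_z) ≈ 16.53°, λ = atan2(p_y, p_x) ≈ 6.81°.

≈ lat 16.5°N, lon 6.8°E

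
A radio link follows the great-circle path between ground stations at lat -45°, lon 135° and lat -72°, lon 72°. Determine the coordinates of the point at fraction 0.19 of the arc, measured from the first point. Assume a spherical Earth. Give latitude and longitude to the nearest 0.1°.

≈ lat -51.7°, lon 129.8°

The haversine formula gives a central angle δ ≈ 0.689 rad (39.5°) between the endpoints.
Interpolate at f = 0.19 with slerp weights a = sin((1−f)δ)/sin δ ≈ 0.833, b = sin(fδ)/sin δ ≈ 0.205.
p = a·p₁ + b·p₂ ≈ (-0.397, 0.477, -0.784); φ = arcsin(p_z) ≈ -51.66°, λ = atan2(p_y, p_x) ≈ 129.77°.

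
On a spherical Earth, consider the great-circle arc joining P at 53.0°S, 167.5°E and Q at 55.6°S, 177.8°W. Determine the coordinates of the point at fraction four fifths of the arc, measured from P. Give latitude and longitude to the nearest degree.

Convert each endpoint to a unit vector on the sphere (x = cos φ cos λ, y = cos φ sin λ, z = sin φ).
The central angle between the endpoints is δ = arccos(p₁·p₂) ≈ 0.156 rad (8.9°).
Interpolate at f = 4/5 with slerp weights a = sin((1−f)δ)/sin δ ≈ 0.201, b = sin(fδ)/sin δ ≈ 0.801.
p = a·p₁ + b·p₂ ≈ (-0.570, 0.009, -0.821); φ = arcsin(p_z) ≈ -55.23°, λ = atan2(p_y, p_x) ≈ 179.12°.

≈ 55°S, 179°E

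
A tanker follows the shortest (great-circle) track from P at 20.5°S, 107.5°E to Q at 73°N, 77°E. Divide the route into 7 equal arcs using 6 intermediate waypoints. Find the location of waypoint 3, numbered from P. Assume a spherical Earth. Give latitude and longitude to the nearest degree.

From cos δ = sin φ₁ sin φ₂ + cos φ₁ cos φ₂ cos Δλ, the central angle is δ ≈ 1.670 rad (95.7°).
Interpolate at f = 3/7 with slerp weights a = sin((1−f)δ)/sin δ ≈ 0.820, b = sin(fδ)/sin δ ≈ 0.659.
p = a·p₁ + b·p₂ ≈ (-0.188, 0.920, 0.343); φ = arcsin(p_z) ≈ 20.09°, λ = atan2(p_y, p_x) ≈ 101.52°.

≈ 20°N, 102°E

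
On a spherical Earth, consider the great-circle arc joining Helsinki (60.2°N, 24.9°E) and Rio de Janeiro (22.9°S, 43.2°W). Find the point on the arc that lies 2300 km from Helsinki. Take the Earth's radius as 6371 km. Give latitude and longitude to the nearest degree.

Write both endpoints as unit vectors p₁, p₂ with components (cos φ cos λ, cos φ sin λ, sin φ).
The central angle between the endpoints is δ = arccos(p₁·p₂) ≈ 1.738 rad (99.6°). The total great-circle distance is δ·R ≈ 1.738 × 6371 ≈ 11076 km, so the target fraction is f = 2300/11076 ≈ 0.208.
Interpolate at f ≈ 0.208 with slerp weights a = sin((1−f)δ)/sin δ ≈ 0.995, b = sin(fδ)/sin δ ≈ 0.358.
p = a·p₁ + b·p₂ ≈ (0.689, -0.018, 0.724); φ = arcsin(p_z) ≈ 46.41°, λ = atan2(p_y, p_x) ≈ -1.47°.

≈ (46°N, 1°W)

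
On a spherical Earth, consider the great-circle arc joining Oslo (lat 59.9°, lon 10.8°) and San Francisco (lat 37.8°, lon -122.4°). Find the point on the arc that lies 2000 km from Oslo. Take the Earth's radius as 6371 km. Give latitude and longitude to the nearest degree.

≈ lat 71°, lon -24°

Convert each endpoint to a unit vector on the sphere (x = cos φ cos λ, y = cos φ sin λ, z = sin φ).
The central angle between the endpoints is δ = arccos(p₁·p₂) ≈ 1.309 rad (75.0°). The total great-circle distance is δ·R ≈ 1.309 × 6371 ≈ 8338 km, so the target fraction is f = 2000/8338 ≈ 0.240.
Interpolate at f ≈ 0.240 with slerp weights a = sin((1−f)δ)/sin δ ≈ 0.868, b = sin(fδ)/sin δ ≈ 0.320.
p = a·p₁ + b·p₂ ≈ (0.292, -0.132, 0.947); φ = arcsin(p_z) ≈ 71.30°, λ = atan2(p_y, p_x) ≈ -24.24°.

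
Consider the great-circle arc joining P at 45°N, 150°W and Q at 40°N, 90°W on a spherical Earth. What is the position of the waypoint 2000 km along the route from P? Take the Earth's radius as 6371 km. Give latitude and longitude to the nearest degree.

≈ 47°N, 124°W

Convert each endpoint to a unit vector on the sphere (x = cos φ cos λ, y = cos φ sin λ, z = sin φ).
The central angle between the endpoints is δ = arccos(p₁·p₂) ≈ 0.759 rad (43.5°). The total great-circle distance is δ·R ≈ 0.759 × 6371 ≈ 4837 km, so the target fraction is f = 2000/4837 ≈ 0.413.
Interpolate at f ≈ 0.413 with slerp weights a = sin((1−f)δ)/sin δ ≈ 0.626, b = sin(fδ)/sin δ ≈ 0.449.
p = a·p₁ + b·p₂ ≈ (-0.383, -0.565, 0.731); φ = arcsin(p_z) ≈ 46.95°, λ = atan2(p_y, p_x) ≈ -124.15°.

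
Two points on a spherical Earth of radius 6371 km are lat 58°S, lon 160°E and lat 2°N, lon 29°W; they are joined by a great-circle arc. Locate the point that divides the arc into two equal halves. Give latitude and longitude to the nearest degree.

≈ lat 59°S, lon 39°W

Convert each endpoint to a unit vector on the sphere (x = cos φ cos λ, y = cos φ sin λ, z = sin φ).
The central angle between the endpoints is δ = arccos(p₁·p₂) ≈ 2.156 rad (123.6°).
Interpolate at f = 1/2 with slerp weights a = sin((1−f)δ)/sin δ ≈ 1.057, b = sin(fδ)/sin δ ≈ 1.057.
p = a·p₁ + b·p₂ ≈ (0.398, -0.321, -0.860); φ = arcsin(p_z) ≈ -59.28°, λ = atan2(p_y, p_x) ≈ -38.88°.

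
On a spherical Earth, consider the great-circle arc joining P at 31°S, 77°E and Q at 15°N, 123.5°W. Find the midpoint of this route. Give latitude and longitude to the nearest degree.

Convert each endpoint to a unit vector on the sphere (x = cos φ cos λ, y = cos φ sin λ, z = sin φ).
The central angle between the endpoints is δ = arccos(p₁·p₂) ≈ 2.711 rad (155.3°).
Interpolate at f = 1/2 with slerp weights a = sin((1−f)δ)/sin δ ≈ 2.342, b = sin(fδ)/sin δ ≈ 2.342.
p = a·p₁ + b·p₂ ≈ (-0.797, 0.070, -0.600); φ = arcsin(p_z) ≈ -36.87°, λ = atan2(p_y, p_x) ≈ 175.01°.

≈ 37°S, 175°E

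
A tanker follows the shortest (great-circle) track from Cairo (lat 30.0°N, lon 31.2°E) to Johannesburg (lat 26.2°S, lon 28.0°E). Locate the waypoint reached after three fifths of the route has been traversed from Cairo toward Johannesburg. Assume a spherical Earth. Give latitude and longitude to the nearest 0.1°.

Convert each endpoint to a unit vector on the sphere (x = cos φ cos λ, y = cos φ sin λ, z = sin φ).
The central angle between the endpoints is δ = arccos(p₁·p₂) ≈ 0.982 rad (56.3°).
Interpolate at f = 3/5 with slerp weights a = sin((1−f)δ)/sin δ ≈ 0.460, b = sin(fδ)/sin δ ≈ 0.668.
p = a·p₁ + b·p₂ ≈ (0.870, 0.488, -0.065); φ = arcsin(p_z) ≈ -3.72°, λ = atan2(p_y, p_x) ≈ 29.28°.

≈ lat 3.7°S, lon 29.3°E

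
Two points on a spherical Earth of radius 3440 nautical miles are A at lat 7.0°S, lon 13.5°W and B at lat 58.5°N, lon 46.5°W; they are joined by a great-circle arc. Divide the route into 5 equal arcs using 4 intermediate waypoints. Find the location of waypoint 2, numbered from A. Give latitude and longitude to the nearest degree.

≈ lat 20°N, lon 22°W

Write both endpoints as unit vectors p₁, p₂ with components (cos φ cos λ, cos φ sin λ, sin φ).
The central angle between the endpoints is δ = arccos(p₁·p₂) ≈ 1.233 rad (70.7°).
Interpolate at f = 2/5 with slerp weights a = sin((1−f)δ)/sin δ ≈ 0.715, b = sin(fδ)/sin δ ≈ 0.502.
p = a·p₁ + b·p₂ ≈ (0.870, -0.356, 0.341); φ = arcsin(p_z) ≈ 19.93°, λ = atan2(p_y, p_x) ≈ -22.24°.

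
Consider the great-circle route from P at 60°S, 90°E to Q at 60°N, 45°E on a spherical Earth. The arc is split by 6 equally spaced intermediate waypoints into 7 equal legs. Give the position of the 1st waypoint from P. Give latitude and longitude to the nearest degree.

From cos δ = sin φ₁ sin φ₂ + cos φ₁ cos φ₂ cos Δλ, the central angle is δ ≈ 2.181 rad (125.0°).
Interpolate at f = 1/7 with slerp weights a = sin((1−f)δ)/sin δ ≈ 1.166, b = sin(fδ)/sin δ ≈ 0.374.
p = a·p₁ + b·p₂ ≈ (0.132, 0.715, -0.686); φ = arcsin(p_z) ≈ -43.32°, λ = atan2(p_y, p_x) ≈ 79.52°.

≈ 43°S, 80°E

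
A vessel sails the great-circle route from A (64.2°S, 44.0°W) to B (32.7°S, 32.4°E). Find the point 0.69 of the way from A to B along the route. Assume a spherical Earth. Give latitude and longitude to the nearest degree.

≈ (47°S, 20°E)

Convert each endpoint to a unit vector on the sphere (x = cos φ cos λ, y = cos φ sin λ, z = sin φ).
The central angle between the endpoints is δ = arccos(p₁·p₂) ≈ 0.961 rad (55.1°).
Interpolate at f = 0.69 with slerp weights a = sin((1−f)δ)/sin δ ≈ 0.358, b = sin(fδ)/sin δ ≈ 0.751.
p = a·p₁ + b·p₂ ≈ (0.646, 0.230, -0.728); φ = arcsin(p_z) ≈ -46.72°, λ = atan2(p_y, p_x) ≈ 19.63°.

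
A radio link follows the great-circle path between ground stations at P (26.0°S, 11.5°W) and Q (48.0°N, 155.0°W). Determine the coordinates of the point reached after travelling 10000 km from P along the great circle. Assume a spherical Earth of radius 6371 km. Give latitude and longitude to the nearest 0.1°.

≈ (41.3°N, 76.0°W)

Convert each endpoint to a unit vector on the sphere (x = cos φ cos λ, y = cos φ sin λ, z = sin φ).
The central angle between the endpoints is δ = arccos(p₁·p₂) ≈ 2.514 rad (144.0°). The total great-circle distance is δ·R ≈ 2.514 × 6371 ≈ 16014 km, so the target fraction is f = 10000/16014 ≈ 0.624.
Interpolate at f ≈ 0.624 with slerp weights a = sin((1−f)δ)/sin δ ≈ 1.379, b = sin(fδ)/sin δ ≈ 1.702.
p = a·p₁ + b·p₂ ≈ (0.182, -0.728, 0.661); φ = arcsin(p_z) ≈ 41.35°, λ = atan2(p_y, p_x) ≈ -75.97°.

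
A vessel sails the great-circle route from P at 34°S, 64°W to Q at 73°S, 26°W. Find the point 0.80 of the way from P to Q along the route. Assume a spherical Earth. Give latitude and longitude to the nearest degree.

≈ 66°S, 42°W

Write both endpoints as unit vectors p₁, p₂ with components (cos φ cos λ, cos φ sin λ, sin φ).
The central angle between the endpoints is δ = arccos(p₁·p₂) ≈ 0.759 rad (43.5°).
Interpolate at f = 0.80 with slerp weights a = sin((1−f)δ)/sin δ ≈ 0.220, b = sin(fδ)/sin δ ≈ 0.829.
p = a·p₁ + b·p₂ ≈ (0.298, -0.270, -0.916); φ = arcsin(p_z) ≈ -66.30°, λ = atan2(p_y, p_x) ≈ -42.20°.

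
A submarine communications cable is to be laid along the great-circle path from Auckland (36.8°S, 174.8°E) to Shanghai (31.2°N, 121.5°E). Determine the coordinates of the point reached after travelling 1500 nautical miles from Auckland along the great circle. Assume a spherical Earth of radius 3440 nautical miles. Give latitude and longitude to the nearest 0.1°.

Write both endpoints as unit vectors p₁, p₂ with components (cos φ cos λ, cos φ sin λ, sin φ).
The central angle between the endpoints is δ = arccos(p₁·p₂) ≈ 1.472 rad (84.3°). The total great-circle distance is δ·R ≈ 1.472 × 3440 ≈ 5062 nmi, so the target fraction is f = 1500/5062 ≈ 0.296.
Interpolate at f ≈ 0.296 with slerp weights a = sin((1−f)δ)/sin δ ≈ 0.864, b = sin(fδ)/sin δ ≈ 0.424.
p = a·p₁ + b·p₂ ≈ (-0.879, 0.372, -0.298); φ = arcsin(p_z) ≈ -17.33°, λ = atan2(p_y, p_x) ≈ 157.05°.

≈ 17.3°S, 157.0°E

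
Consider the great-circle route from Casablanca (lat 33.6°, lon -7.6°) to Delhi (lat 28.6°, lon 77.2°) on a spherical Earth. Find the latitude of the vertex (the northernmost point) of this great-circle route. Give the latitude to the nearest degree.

≈ 39°

The great circle lies in the plane with unit normal n̂ = (p₁ × p₂)/|p₁ × p₂|.
Here n̂_z ≈ +0.772; the vertex latitude is φ_max = arccos|n̂_z| ≈ 39.5°.
Check via Clairaut: cos φ_max = |cos φ₁| · sin C = cos(33.6°)·sin(67.9°) ≈ 0.772, again giving ≈ 39.5°.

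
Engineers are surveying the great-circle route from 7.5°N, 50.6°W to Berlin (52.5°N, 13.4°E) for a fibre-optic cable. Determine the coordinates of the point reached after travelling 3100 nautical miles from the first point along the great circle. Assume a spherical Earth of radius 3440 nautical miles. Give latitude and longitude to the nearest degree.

The haversine formula gives a central angle δ ≈ 1.194 rad (68.4°) between the endpoints. The total great-circle distance is δ·R ≈ 1.194 × 3440 ≈ 4107 nmi, so the target fraction is f = 3100/4107 ≈ 0.755.
Interpolate at f ≈ 0.755 with slerp weights a = sin((1−f)δ)/sin δ ≈ 0.310, b = sin(fδ)/sin δ ≈ 0.843.
p = a·p₁ + b·p₂ ≈ (0.695, -0.119, 0.710); φ = arcsin(p_z) ≈ 45.19°, λ = atan2(p_y, p_x) ≈ -9.70°.

≈ 45°N, 10°W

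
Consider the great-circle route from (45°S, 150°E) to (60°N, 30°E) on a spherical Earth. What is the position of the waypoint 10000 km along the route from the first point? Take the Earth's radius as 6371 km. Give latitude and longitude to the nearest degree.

From cos δ = sin φ₁ sin φ₂ + cos φ₁ cos φ₂ cos Δλ, the central angle is δ ≈ 2.480 rad (142.1°). The total great-circle distance is δ·R ≈ 2.480 × 6371 ≈ 15801 km, so the target fraction is f = 10000/15801 ≈ 0.633.
Interpolate at f ≈ 0.633 with slerp weights a = sin((1−f)δ)/sin δ ≈ 1.286, b = sin(fδ)/sin δ ≈ 1.628.
p = a·p₁ + b·p₂ ≈ (-0.083, 0.862, 0.501); φ = arcsin(p_z) ≈ 30.04°, λ = atan2(p_y, p_x) ≈ 95.47°.

≈ (30°N, 95°E)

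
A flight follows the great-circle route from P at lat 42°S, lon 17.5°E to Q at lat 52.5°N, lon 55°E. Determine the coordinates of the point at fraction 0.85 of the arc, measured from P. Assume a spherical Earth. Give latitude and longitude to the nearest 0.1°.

Write both endpoints as unit vectors p₁, p₂ with components (cos φ cos λ, cos φ sin λ, sin φ).
The central angle between the endpoints is δ = arccos(p₁·p₂) ≈ 1.744 rad (99.9°).
Interpolate at f = 0.85 with slerp weights a = sin((1−f)δ)/sin δ ≈ 0.262, b = sin(fδ)/sin δ ≈ 1.011.
p = a·p₁ + b·p₂ ≈ (0.539, 0.563, 0.627); φ = arcsin(p_z) ≈ 38.80°, λ = atan2(p_y, p_x) ≈ 46.24°.

≈ lat 38.8°N, lon 46.2°E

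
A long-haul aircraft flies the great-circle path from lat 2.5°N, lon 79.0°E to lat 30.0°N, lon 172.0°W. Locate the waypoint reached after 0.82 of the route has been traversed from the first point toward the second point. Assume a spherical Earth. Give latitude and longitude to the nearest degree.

≈ lat 32°N, lon 166°E

The haversine formula gives a central angle δ ≈ 1.834 rad (105.1°) between the endpoints.
Interpolate at f = 0.82 with slerp weights a = sin((1−f)δ)/sin δ ≈ 0.336, b = sin(fδ)/sin δ ≈ 1.033.
p = a·p₁ + b·p₂ ≈ (-0.822, 0.205, 0.531); φ = arcsin(p_z) ≈ 32.09°, λ = atan2(p_y, p_x) ≈ 166.02°.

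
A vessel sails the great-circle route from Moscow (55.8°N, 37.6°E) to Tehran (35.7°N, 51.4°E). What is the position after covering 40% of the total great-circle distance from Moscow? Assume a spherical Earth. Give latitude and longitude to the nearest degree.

≈ 48°N, 44°E

Convert each endpoint to a unit vector on the sphere (x = cos φ cos λ, y = cos φ sin λ, z = sin φ).
The central angle between the endpoints is δ = arccos(p₁·p₂) ≈ 0.387 rad (22.2°).
Interpolate at f = 0.40 with slerp weights a = sin((1−f)δ)/sin δ ≈ 0.610, b = sin(fδ)/sin δ ≈ 0.409.
p = a·p₁ + b·p₂ ≈ (0.479, 0.468, 0.743); φ = arcsin(p_z) ≈ 47.96°, λ = atan2(p_y, p_x) ≈ 44.39°.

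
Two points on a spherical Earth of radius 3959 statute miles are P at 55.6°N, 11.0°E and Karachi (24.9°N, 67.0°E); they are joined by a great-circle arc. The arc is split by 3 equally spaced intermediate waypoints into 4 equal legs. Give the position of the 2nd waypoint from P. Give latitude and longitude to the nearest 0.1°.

Convert each endpoint to a unit vector on the sphere (x = cos φ cos λ, y = cos φ sin λ, z = sin φ).
The central angle between the endpoints is δ = arccos(p₁·p₂) ≈ 0.884 rad (50.7°).
Interpolate at f = 2/4 with slerp weights a = sin((1−f)δ)/sin δ ≈ 0.553, b = sin(fδ)/sin δ ≈ 0.553.
p = a·p₁ + b·p₂ ≈ (0.503, 0.522, 0.689); φ = arcsin(p_z) ≈ 43.58°, λ = atan2(p_y, p_x) ≈ 46.04°.

≈ 43.6°N, 46.0°E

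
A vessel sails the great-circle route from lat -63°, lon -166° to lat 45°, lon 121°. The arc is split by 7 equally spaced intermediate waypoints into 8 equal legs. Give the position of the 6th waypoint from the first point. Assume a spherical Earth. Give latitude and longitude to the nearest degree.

≈ lat 17°, lon 137°

The haversine formula gives a central angle δ ≈ 2.137 rad (122.4°) between the endpoints.
Interpolate at f = 6/8 with slerp weights a = sin((1−f)δ)/sin δ ≈ 0.603, b = sin(fδ)/sin δ ≈ 1.184.
p = a·p₁ + b·p₂ ≈ (-0.697, 0.651, 0.300); φ = arcsin(p_z) ≈ 17.45°, λ = atan2(p_y, p_x) ≈ 136.93°.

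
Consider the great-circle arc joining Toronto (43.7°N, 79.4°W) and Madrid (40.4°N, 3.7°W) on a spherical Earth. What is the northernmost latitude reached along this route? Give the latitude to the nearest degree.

The great circle lies in the plane with unit normal n̂ = (p₁ × p₂)/|p₁ × p₂|.
Here n̂_z ≈ +0.657; the vertex latitude is φ_max = arccos|n̂_z| ≈ 48.9°.
Check via Clairaut: cos φ_max = |cos φ₁| · sin C = cos(43.7°)·sin(65.4°) ≈ 0.657, again giving ≈ 48.9°.

≈ 49°N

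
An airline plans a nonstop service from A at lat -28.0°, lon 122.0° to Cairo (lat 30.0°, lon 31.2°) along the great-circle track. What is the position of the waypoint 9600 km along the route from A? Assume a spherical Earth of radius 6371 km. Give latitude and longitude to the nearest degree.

≈ lat 21°, lon 49°

Convert each endpoint to a unit vector on the sphere (x = cos φ cos λ, y = cos φ sin λ, z = sin φ).
The central angle between the endpoints is δ = arccos(p₁·p₂) ≈ 1.819 rad (104.2°). The total great-circle distance is δ·R ≈ 1.819 × 6371 ≈ 11587 km, so the target fraction is f = 9600/11587 ≈ 0.829.
Interpolate at f ≈ 0.829 with slerp weights a = sin((1−f)δ)/sin δ ≈ 0.317, b = sin(fδ)/sin δ ≈ 1.029.
p = a·p₁ + b·p₂ ≈ (0.614, 0.699, 0.366); φ = arcsin(p_z) ≈ 21.48°, λ = atan2(p_y, p_x) ≈ 48.68°.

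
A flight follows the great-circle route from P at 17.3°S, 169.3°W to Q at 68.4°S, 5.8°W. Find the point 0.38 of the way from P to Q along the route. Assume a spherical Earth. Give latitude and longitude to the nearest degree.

≈ 53°S, 164°W

From cos δ = sin φ₁ sin φ₂ + cos φ₁ cos φ₂ cos Δλ, the central angle is δ ≈ 1.631 rad (93.5°).
Interpolate at f = 0.38 with slerp weights a = sin((1−f)δ)/sin δ ≈ 0.849, b = sin(fδ)/sin δ ≈ 0.582.
p = a·p₁ + b·p₂ ≈ (-0.583, -0.172, -0.794); φ = arcsin(p_z) ≈ -52.53°, λ = atan2(p_y, p_x) ≈ -163.56°.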